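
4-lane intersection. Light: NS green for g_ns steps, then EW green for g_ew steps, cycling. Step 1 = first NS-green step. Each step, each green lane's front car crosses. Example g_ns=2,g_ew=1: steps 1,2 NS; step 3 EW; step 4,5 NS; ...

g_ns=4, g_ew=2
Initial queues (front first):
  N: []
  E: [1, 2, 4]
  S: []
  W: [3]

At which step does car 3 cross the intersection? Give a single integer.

Step 1 [NS]: N:empty,E:wait,S:empty,W:wait | queues: N=0 E=3 S=0 W=1
Step 2 [NS]: N:empty,E:wait,S:empty,W:wait | queues: N=0 E=3 S=0 W=1
Step 3 [NS]: N:empty,E:wait,S:empty,W:wait | queues: N=0 E=3 S=0 W=1
Step 4 [NS]: N:empty,E:wait,S:empty,W:wait | queues: N=0 E=3 S=0 W=1
Step 5 [EW]: N:wait,E:car1-GO,S:wait,W:car3-GO | queues: N=0 E=2 S=0 W=0
Step 6 [EW]: N:wait,E:car2-GO,S:wait,W:empty | queues: N=0 E=1 S=0 W=0
Step 7 [NS]: N:empty,E:wait,S:empty,W:wait | queues: N=0 E=1 S=0 W=0
Step 8 [NS]: N:empty,E:wait,S:empty,W:wait | queues: N=0 E=1 S=0 W=0
Step 9 [NS]: N:empty,E:wait,S:empty,W:wait | queues: N=0 E=1 S=0 W=0
Step 10 [NS]: N:empty,E:wait,S:empty,W:wait | queues: N=0 E=1 S=0 W=0
Step 11 [EW]: N:wait,E:car4-GO,S:wait,W:empty | queues: N=0 E=0 S=0 W=0
Car 3 crosses at step 5

5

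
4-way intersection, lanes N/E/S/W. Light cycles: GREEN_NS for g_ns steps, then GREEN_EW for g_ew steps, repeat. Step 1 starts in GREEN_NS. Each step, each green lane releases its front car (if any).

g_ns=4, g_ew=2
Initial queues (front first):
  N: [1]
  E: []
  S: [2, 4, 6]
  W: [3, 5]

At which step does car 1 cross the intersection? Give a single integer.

Step 1 [NS]: N:car1-GO,E:wait,S:car2-GO,W:wait | queues: N=0 E=0 S=2 W=2
Step 2 [NS]: N:empty,E:wait,S:car4-GO,W:wait | queues: N=0 E=0 S=1 W=2
Step 3 [NS]: N:empty,E:wait,S:car6-GO,W:wait | queues: N=0 E=0 S=0 W=2
Step 4 [NS]: N:empty,E:wait,S:empty,W:wait | queues: N=0 E=0 S=0 W=2
Step 5 [EW]: N:wait,E:empty,S:wait,W:car3-GO | queues: N=0 E=0 S=0 W=1
Step 6 [EW]: N:wait,E:empty,S:wait,W:car5-GO | queues: N=0 E=0 S=0 W=0
Car 1 crosses at step 1

1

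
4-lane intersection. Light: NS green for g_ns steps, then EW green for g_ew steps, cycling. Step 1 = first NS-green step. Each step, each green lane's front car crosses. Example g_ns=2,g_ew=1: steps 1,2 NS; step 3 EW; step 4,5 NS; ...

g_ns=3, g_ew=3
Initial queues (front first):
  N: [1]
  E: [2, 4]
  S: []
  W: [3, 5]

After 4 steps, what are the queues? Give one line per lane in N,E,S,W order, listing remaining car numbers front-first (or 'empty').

Step 1 [NS]: N:car1-GO,E:wait,S:empty,W:wait | queues: N=0 E=2 S=0 W=2
Step 2 [NS]: N:empty,E:wait,S:empty,W:wait | queues: N=0 E=2 S=0 W=2
Step 3 [NS]: N:empty,E:wait,S:empty,W:wait | queues: N=0 E=2 S=0 W=2
Step 4 [EW]: N:wait,E:car2-GO,S:wait,W:car3-GO | queues: N=0 E=1 S=0 W=1

N: empty
E: 4
S: empty
W: 5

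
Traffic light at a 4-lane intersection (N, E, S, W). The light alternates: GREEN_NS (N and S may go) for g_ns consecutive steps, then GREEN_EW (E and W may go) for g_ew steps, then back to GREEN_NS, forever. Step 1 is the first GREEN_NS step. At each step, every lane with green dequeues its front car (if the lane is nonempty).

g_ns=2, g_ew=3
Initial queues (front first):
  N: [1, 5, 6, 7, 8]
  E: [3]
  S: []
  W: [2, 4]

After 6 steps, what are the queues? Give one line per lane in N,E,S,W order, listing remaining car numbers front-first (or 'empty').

Step 1 [NS]: N:car1-GO,E:wait,S:empty,W:wait | queues: N=4 E=1 S=0 W=2
Step 2 [NS]: N:car5-GO,E:wait,S:empty,W:wait | queues: N=3 E=1 S=0 W=2
Step 3 [EW]: N:wait,E:car3-GO,S:wait,W:car2-GO | queues: N=3 E=0 S=0 W=1
Step 4 [EW]: N:wait,E:empty,S:wait,W:car4-GO | queues: N=3 E=0 S=0 W=0
Step 5 [EW]: N:wait,E:empty,S:wait,W:empty | queues: N=3 E=0 S=0 W=0
Step 6 [NS]: N:car6-GO,E:wait,S:empty,W:wait | queues: N=2 E=0 S=0 W=0

N: 7 8
E: empty
S: empty
W: empty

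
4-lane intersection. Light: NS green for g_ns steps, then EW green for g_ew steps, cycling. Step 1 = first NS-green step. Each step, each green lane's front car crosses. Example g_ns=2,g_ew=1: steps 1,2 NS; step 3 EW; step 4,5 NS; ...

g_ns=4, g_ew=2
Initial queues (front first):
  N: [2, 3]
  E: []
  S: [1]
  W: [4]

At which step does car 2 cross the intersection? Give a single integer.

Step 1 [NS]: N:car2-GO,E:wait,S:car1-GO,W:wait | queues: N=1 E=0 S=0 W=1
Step 2 [NS]: N:car3-GO,E:wait,S:empty,W:wait | queues: N=0 E=0 S=0 W=1
Step 3 [NS]: N:empty,E:wait,S:empty,W:wait | queues: N=0 E=0 S=0 W=1
Step 4 [NS]: N:empty,E:wait,S:empty,W:wait | queues: N=0 E=0 S=0 W=1
Step 5 [EW]: N:wait,E:empty,S:wait,W:car4-GO | queues: N=0 E=0 S=0 W=0
Car 2 crosses at step 1

1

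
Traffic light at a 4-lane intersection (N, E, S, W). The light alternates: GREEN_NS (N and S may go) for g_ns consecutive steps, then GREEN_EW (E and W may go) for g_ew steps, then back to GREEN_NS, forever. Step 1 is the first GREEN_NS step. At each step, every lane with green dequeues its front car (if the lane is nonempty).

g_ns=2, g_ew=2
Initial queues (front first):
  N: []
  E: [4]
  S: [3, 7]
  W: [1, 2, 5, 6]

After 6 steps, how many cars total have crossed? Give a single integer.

Answer: 5

Derivation:
Step 1 [NS]: N:empty,E:wait,S:car3-GO,W:wait | queues: N=0 E=1 S=1 W=4
Step 2 [NS]: N:empty,E:wait,S:car7-GO,W:wait | queues: N=0 E=1 S=0 W=4
Step 3 [EW]: N:wait,E:car4-GO,S:wait,W:car1-GO | queues: N=0 E=0 S=0 W=3
Step 4 [EW]: N:wait,E:empty,S:wait,W:car2-GO | queues: N=0 E=0 S=0 W=2
Step 5 [NS]: N:empty,E:wait,S:empty,W:wait | queues: N=0 E=0 S=0 W=2
Step 6 [NS]: N:empty,E:wait,S:empty,W:wait | queues: N=0 E=0 S=0 W=2
Cars crossed by step 6: 5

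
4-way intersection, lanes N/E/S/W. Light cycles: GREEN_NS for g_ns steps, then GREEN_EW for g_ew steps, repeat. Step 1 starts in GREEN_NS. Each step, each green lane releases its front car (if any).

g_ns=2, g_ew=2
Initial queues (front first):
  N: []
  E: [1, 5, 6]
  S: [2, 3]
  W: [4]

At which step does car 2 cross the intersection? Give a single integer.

Step 1 [NS]: N:empty,E:wait,S:car2-GO,W:wait | queues: N=0 E=3 S=1 W=1
Step 2 [NS]: N:empty,E:wait,S:car3-GO,W:wait | queues: N=0 E=3 S=0 W=1
Step 3 [EW]: N:wait,E:car1-GO,S:wait,W:car4-GO | queues: N=0 E=2 S=0 W=0
Step 4 [EW]: N:wait,E:car5-GO,S:wait,W:empty | queues: N=0 E=1 S=0 W=0
Step 5 [NS]: N:empty,E:wait,S:empty,W:wait | queues: N=0 E=1 S=0 W=0
Step 6 [NS]: N:empty,E:wait,S:empty,W:wait | queues: N=0 E=1 S=0 W=0
Step 7 [EW]: N:wait,E:car6-GO,S:wait,W:empty | queues: N=0 E=0 S=0 W=0
Car 2 crosses at step 1

1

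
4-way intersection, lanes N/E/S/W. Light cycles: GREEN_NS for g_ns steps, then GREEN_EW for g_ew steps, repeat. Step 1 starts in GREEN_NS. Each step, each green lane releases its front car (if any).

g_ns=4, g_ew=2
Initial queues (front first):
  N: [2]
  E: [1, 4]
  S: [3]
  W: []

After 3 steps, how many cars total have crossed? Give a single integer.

Step 1 [NS]: N:car2-GO,E:wait,S:car3-GO,W:wait | queues: N=0 E=2 S=0 W=0
Step 2 [NS]: N:empty,E:wait,S:empty,W:wait | queues: N=0 E=2 S=0 W=0
Step 3 [NS]: N:empty,E:wait,S:empty,W:wait | queues: N=0 E=2 S=0 W=0
Cars crossed by step 3: 2

Answer: 2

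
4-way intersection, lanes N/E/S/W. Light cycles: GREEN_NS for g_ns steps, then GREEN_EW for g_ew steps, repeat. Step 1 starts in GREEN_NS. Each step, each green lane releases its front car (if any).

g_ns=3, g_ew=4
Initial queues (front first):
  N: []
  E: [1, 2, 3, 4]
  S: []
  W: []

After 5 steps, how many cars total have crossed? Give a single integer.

Answer: 2

Derivation:
Step 1 [NS]: N:empty,E:wait,S:empty,W:wait | queues: N=0 E=4 S=0 W=0
Step 2 [NS]: N:empty,E:wait,S:empty,W:wait | queues: N=0 E=4 S=0 W=0
Step 3 [NS]: N:empty,E:wait,S:empty,W:wait | queues: N=0 E=4 S=0 W=0
Step 4 [EW]: N:wait,E:car1-GO,S:wait,W:empty | queues: N=0 E=3 S=0 W=0
Step 5 [EW]: N:wait,E:car2-GO,S:wait,W:empty | queues: N=0 E=2 S=0 W=0
Cars crossed by step 5: 2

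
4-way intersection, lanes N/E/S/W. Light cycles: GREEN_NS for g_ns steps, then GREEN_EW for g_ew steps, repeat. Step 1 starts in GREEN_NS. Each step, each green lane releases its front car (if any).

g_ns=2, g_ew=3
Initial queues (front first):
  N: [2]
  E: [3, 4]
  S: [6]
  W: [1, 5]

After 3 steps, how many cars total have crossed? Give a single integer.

Step 1 [NS]: N:car2-GO,E:wait,S:car6-GO,W:wait | queues: N=0 E=2 S=0 W=2
Step 2 [NS]: N:empty,E:wait,S:empty,W:wait | queues: N=0 E=2 S=0 W=2
Step 3 [EW]: N:wait,E:car3-GO,S:wait,W:car1-GO | queues: N=0 E=1 S=0 W=1
Cars crossed by step 3: 4

Answer: 4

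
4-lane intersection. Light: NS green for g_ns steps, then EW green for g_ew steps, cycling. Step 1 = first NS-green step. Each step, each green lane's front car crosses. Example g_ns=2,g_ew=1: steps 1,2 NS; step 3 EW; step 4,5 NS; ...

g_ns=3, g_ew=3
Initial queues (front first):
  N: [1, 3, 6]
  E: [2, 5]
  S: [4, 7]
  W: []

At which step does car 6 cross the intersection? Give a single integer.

Step 1 [NS]: N:car1-GO,E:wait,S:car4-GO,W:wait | queues: N=2 E=2 S=1 W=0
Step 2 [NS]: N:car3-GO,E:wait,S:car7-GO,W:wait | queues: N=1 E=2 S=0 W=0
Step 3 [NS]: N:car6-GO,E:wait,S:empty,W:wait | queues: N=0 E=2 S=0 W=0
Step 4 [EW]: N:wait,E:car2-GO,S:wait,W:empty | queues: N=0 E=1 S=0 W=0
Step 5 [EW]: N:wait,E:car5-GO,S:wait,W:empty | queues: N=0 E=0 S=0 W=0
Car 6 crosses at step 3

3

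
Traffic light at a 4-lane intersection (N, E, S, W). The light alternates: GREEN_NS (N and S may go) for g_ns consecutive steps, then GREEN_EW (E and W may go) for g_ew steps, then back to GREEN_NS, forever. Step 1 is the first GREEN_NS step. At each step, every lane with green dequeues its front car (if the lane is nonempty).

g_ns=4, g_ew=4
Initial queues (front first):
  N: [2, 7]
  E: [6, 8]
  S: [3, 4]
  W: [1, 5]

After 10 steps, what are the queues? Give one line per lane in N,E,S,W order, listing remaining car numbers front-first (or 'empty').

Step 1 [NS]: N:car2-GO,E:wait,S:car3-GO,W:wait | queues: N=1 E=2 S=1 W=2
Step 2 [NS]: N:car7-GO,E:wait,S:car4-GO,W:wait | queues: N=0 E=2 S=0 W=2
Step 3 [NS]: N:empty,E:wait,S:empty,W:wait | queues: N=0 E=2 S=0 W=2
Step 4 [NS]: N:empty,E:wait,S:empty,W:wait | queues: N=0 E=2 S=0 W=2
Step 5 [EW]: N:wait,E:car6-GO,S:wait,W:car1-GO | queues: N=0 E=1 S=0 W=1
Step 6 [EW]: N:wait,E:car8-GO,S:wait,W:car5-GO | queues: N=0 E=0 S=0 W=0

N: empty
E: empty
S: empty
W: empty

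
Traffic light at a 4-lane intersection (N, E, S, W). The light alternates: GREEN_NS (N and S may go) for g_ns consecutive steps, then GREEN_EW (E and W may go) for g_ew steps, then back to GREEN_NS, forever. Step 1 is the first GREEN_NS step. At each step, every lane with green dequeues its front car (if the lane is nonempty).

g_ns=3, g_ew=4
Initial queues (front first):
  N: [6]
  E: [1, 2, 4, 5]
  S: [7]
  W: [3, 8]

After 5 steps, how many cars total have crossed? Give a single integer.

Step 1 [NS]: N:car6-GO,E:wait,S:car7-GO,W:wait | queues: N=0 E=4 S=0 W=2
Step 2 [NS]: N:empty,E:wait,S:empty,W:wait | queues: N=0 E=4 S=0 W=2
Step 3 [NS]: N:empty,E:wait,S:empty,W:wait | queues: N=0 E=4 S=0 W=2
Step 4 [EW]: N:wait,E:car1-GO,S:wait,W:car3-GO | queues: N=0 E=3 S=0 W=1
Step 5 [EW]: N:wait,E:car2-GO,S:wait,W:car8-GO | queues: N=0 E=2 S=0 W=0
Cars crossed by step 5: 6

Answer: 6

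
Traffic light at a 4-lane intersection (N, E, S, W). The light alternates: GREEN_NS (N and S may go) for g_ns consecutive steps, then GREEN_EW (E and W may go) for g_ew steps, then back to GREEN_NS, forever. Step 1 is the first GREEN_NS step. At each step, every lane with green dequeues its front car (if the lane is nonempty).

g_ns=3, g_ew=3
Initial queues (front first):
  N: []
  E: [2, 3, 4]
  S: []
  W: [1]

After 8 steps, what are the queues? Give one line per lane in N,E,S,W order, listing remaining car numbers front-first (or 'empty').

Step 1 [NS]: N:empty,E:wait,S:empty,W:wait | queues: N=0 E=3 S=0 W=1
Step 2 [NS]: N:empty,E:wait,S:empty,W:wait | queues: N=0 E=3 S=0 W=1
Step 3 [NS]: N:empty,E:wait,S:empty,W:wait | queues: N=0 E=3 S=0 W=1
Step 4 [EW]: N:wait,E:car2-GO,S:wait,W:car1-GO | queues: N=0 E=2 S=0 W=0
Step 5 [EW]: N:wait,E:car3-GO,S:wait,W:empty | queues: N=0 E=1 S=0 W=0
Step 6 [EW]: N:wait,E:car4-GO,S:wait,W:empty | queues: N=0 E=0 S=0 W=0

N: empty
E: empty
S: empty
W: empty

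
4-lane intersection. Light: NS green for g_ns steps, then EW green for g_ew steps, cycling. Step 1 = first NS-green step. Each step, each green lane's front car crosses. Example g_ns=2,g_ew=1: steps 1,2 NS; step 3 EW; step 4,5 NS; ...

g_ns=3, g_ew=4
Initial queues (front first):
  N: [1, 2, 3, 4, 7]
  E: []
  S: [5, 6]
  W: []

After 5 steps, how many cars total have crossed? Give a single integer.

Answer: 5

Derivation:
Step 1 [NS]: N:car1-GO,E:wait,S:car5-GO,W:wait | queues: N=4 E=0 S=1 W=0
Step 2 [NS]: N:car2-GO,E:wait,S:car6-GO,W:wait | queues: N=3 E=0 S=0 W=0
Step 3 [NS]: N:car3-GO,E:wait,S:empty,W:wait | queues: N=2 E=0 S=0 W=0
Step 4 [EW]: N:wait,E:empty,S:wait,W:empty | queues: N=2 E=0 S=0 W=0
Step 5 [EW]: N:wait,E:empty,S:wait,W:empty | queues: N=2 E=0 S=0 W=0
Cars crossed by step 5: 5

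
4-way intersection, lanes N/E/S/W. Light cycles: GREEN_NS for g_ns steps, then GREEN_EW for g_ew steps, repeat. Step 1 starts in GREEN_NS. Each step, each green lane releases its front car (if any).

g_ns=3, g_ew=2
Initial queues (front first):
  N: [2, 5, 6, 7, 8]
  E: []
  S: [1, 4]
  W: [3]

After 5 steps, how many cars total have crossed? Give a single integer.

Answer: 6

Derivation:
Step 1 [NS]: N:car2-GO,E:wait,S:car1-GO,W:wait | queues: N=4 E=0 S=1 W=1
Step 2 [NS]: N:car5-GO,E:wait,S:car4-GO,W:wait | queues: N=3 E=0 S=0 W=1
Step 3 [NS]: N:car6-GO,E:wait,S:empty,W:wait | queues: N=2 E=0 S=0 W=1
Step 4 [EW]: N:wait,E:empty,S:wait,W:car3-GO | queues: N=2 E=0 S=0 W=0
Step 5 [EW]: N:wait,E:empty,S:wait,W:empty | queues: N=2 E=0 S=0 W=0
Cars crossed by step 5: 6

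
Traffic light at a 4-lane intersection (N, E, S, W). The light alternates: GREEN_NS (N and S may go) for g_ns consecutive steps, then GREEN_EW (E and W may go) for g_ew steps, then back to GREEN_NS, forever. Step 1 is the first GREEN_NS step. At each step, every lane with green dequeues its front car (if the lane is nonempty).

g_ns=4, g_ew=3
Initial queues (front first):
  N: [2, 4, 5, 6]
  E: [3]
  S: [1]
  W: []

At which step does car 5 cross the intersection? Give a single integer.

Step 1 [NS]: N:car2-GO,E:wait,S:car1-GO,W:wait | queues: N=3 E=1 S=0 W=0
Step 2 [NS]: N:car4-GO,E:wait,S:empty,W:wait | queues: N=2 E=1 S=0 W=0
Step 3 [NS]: N:car5-GO,E:wait,S:empty,W:wait | queues: N=1 E=1 S=0 W=0
Step 4 [NS]: N:car6-GO,E:wait,S:empty,W:wait | queues: N=0 E=1 S=0 W=0
Step 5 [EW]: N:wait,E:car3-GO,S:wait,W:empty | queues: N=0 E=0 S=0 W=0
Car 5 crosses at step 3

3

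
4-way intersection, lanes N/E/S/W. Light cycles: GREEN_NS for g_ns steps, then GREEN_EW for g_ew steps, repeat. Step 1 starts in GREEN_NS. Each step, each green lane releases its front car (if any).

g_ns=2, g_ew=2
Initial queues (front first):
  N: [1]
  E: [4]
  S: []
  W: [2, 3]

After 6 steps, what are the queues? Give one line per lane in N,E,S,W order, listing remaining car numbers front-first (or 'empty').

Step 1 [NS]: N:car1-GO,E:wait,S:empty,W:wait | queues: N=0 E=1 S=0 W=2
Step 2 [NS]: N:empty,E:wait,S:empty,W:wait | queues: N=0 E=1 S=0 W=2
Step 3 [EW]: N:wait,E:car4-GO,S:wait,W:car2-GO | queues: N=0 E=0 S=0 W=1
Step 4 [EW]: N:wait,E:empty,S:wait,W:car3-GO | queues: N=0 E=0 S=0 W=0

N: empty
E: empty
S: empty
W: empty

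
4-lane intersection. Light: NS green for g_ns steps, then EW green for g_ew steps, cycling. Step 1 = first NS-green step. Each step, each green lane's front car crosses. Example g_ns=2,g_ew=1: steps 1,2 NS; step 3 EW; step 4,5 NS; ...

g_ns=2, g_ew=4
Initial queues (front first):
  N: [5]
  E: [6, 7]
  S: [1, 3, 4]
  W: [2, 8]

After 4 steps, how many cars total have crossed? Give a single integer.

Answer: 7

Derivation:
Step 1 [NS]: N:car5-GO,E:wait,S:car1-GO,W:wait | queues: N=0 E=2 S=2 W=2
Step 2 [NS]: N:empty,E:wait,S:car3-GO,W:wait | queues: N=0 E=2 S=1 W=2
Step 3 [EW]: N:wait,E:car6-GO,S:wait,W:car2-GO | queues: N=0 E=1 S=1 W=1
Step 4 [EW]: N:wait,E:car7-GO,S:wait,W:car8-GO | queues: N=0 E=0 S=1 W=0
Cars crossed by step 4: 7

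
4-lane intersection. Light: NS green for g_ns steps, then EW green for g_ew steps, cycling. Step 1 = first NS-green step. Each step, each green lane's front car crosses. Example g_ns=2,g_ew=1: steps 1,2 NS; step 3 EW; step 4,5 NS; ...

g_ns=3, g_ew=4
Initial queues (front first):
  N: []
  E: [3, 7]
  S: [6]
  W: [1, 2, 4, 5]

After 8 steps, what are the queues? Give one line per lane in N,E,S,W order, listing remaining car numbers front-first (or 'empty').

Step 1 [NS]: N:empty,E:wait,S:car6-GO,W:wait | queues: N=0 E=2 S=0 W=4
Step 2 [NS]: N:empty,E:wait,S:empty,W:wait | queues: N=0 E=2 S=0 W=4
Step 3 [NS]: N:empty,E:wait,S:empty,W:wait | queues: N=0 E=2 S=0 W=4
Step 4 [EW]: N:wait,E:car3-GO,S:wait,W:car1-GO | queues: N=0 E=1 S=0 W=3
Step 5 [EW]: N:wait,E:car7-GO,S:wait,W:car2-GO | queues: N=0 E=0 S=0 W=2
Step 6 [EW]: N:wait,E:empty,S:wait,W:car4-GO | queues: N=0 E=0 S=0 W=1
Step 7 [EW]: N:wait,E:empty,S:wait,W:car5-GO | queues: N=0 E=0 S=0 W=0

N: empty
E: empty
S: empty
W: empty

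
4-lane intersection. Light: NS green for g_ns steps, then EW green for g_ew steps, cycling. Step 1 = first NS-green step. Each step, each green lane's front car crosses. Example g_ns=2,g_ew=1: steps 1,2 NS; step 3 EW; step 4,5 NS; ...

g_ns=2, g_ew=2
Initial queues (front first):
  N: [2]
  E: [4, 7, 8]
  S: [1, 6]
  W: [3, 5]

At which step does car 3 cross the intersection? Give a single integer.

Step 1 [NS]: N:car2-GO,E:wait,S:car1-GO,W:wait | queues: N=0 E=3 S=1 W=2
Step 2 [NS]: N:empty,E:wait,S:car6-GO,W:wait | queues: N=0 E=3 S=0 W=2
Step 3 [EW]: N:wait,E:car4-GO,S:wait,W:car3-GO | queues: N=0 E=2 S=0 W=1
Step 4 [EW]: N:wait,E:car7-GO,S:wait,W:car5-GO | queues: N=0 E=1 S=0 W=0
Step 5 [NS]: N:empty,E:wait,S:empty,W:wait | queues: N=0 E=1 S=0 W=0
Step 6 [NS]: N:empty,E:wait,S:empty,W:wait | queues: N=0 E=1 S=0 W=0
Step 7 [EW]: N:wait,E:car8-GO,S:wait,W:empty | queues: N=0 E=0 S=0 W=0
Car 3 crosses at step 3

3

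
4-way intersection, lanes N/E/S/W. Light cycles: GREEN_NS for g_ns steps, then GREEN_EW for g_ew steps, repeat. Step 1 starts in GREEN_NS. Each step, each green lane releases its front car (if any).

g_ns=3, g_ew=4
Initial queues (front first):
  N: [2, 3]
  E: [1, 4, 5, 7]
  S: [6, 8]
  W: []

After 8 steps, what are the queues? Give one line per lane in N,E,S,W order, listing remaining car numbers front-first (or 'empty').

Step 1 [NS]: N:car2-GO,E:wait,S:car6-GO,W:wait | queues: N=1 E=4 S=1 W=0
Step 2 [NS]: N:car3-GO,E:wait,S:car8-GO,W:wait | queues: N=0 E=4 S=0 W=0
Step 3 [NS]: N:empty,E:wait,S:empty,W:wait | queues: N=0 E=4 S=0 W=0
Step 4 [EW]: N:wait,E:car1-GO,S:wait,W:empty | queues: N=0 E=3 S=0 W=0
Step 5 [EW]: N:wait,E:car4-GO,S:wait,W:empty | queues: N=0 E=2 S=0 W=0
Step 6 [EW]: N:wait,E:car5-GO,S:wait,W:empty | queues: N=0 E=1 S=0 W=0
Step 7 [EW]: N:wait,E:car7-GO,S:wait,W:empty | queues: N=0 E=0 S=0 W=0

N: empty
E: empty
S: empty
W: empty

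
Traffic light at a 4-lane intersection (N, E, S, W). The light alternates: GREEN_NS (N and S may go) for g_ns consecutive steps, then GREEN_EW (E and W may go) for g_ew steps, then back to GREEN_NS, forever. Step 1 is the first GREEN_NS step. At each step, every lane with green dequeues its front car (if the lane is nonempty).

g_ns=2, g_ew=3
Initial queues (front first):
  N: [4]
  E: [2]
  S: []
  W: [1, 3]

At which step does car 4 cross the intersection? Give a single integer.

Step 1 [NS]: N:car4-GO,E:wait,S:empty,W:wait | queues: N=0 E=1 S=0 W=2
Step 2 [NS]: N:empty,E:wait,S:empty,W:wait | queues: N=0 E=1 S=0 W=2
Step 3 [EW]: N:wait,E:car2-GO,S:wait,W:car1-GO | queues: N=0 E=0 S=0 W=1
Step 4 [EW]: N:wait,E:empty,S:wait,W:car3-GO | queues: N=0 E=0 S=0 W=0
Car 4 crosses at step 1

1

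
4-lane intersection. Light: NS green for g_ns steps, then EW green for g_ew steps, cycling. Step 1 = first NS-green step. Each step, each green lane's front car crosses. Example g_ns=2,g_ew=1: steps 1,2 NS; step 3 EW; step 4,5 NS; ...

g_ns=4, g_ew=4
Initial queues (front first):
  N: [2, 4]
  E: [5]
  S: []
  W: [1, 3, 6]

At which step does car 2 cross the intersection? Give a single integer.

Step 1 [NS]: N:car2-GO,E:wait,S:empty,W:wait | queues: N=1 E=1 S=0 W=3
Step 2 [NS]: N:car4-GO,E:wait,S:empty,W:wait | queues: N=0 E=1 S=0 W=3
Step 3 [NS]: N:empty,E:wait,S:empty,W:wait | queues: N=0 E=1 S=0 W=3
Step 4 [NS]: N:empty,E:wait,S:empty,W:wait | queues: N=0 E=1 S=0 W=3
Step 5 [EW]: N:wait,E:car5-GO,S:wait,W:car1-GO | queues: N=0 E=0 S=0 W=2
Step 6 [EW]: N:wait,E:empty,S:wait,W:car3-GO | queues: N=0 E=0 S=0 W=1
Step 7 [EW]: N:wait,E:empty,S:wait,W:car6-GO | queues: N=0 E=0 S=0 W=0
Car 2 crosses at step 1

1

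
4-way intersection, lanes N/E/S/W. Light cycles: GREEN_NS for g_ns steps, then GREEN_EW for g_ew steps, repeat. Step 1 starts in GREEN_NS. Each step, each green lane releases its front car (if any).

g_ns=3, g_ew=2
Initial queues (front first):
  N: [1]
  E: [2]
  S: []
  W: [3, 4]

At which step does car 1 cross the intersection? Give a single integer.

Step 1 [NS]: N:car1-GO,E:wait,S:empty,W:wait | queues: N=0 E=1 S=0 W=2
Step 2 [NS]: N:empty,E:wait,S:empty,W:wait | queues: N=0 E=1 S=0 W=2
Step 3 [NS]: N:empty,E:wait,S:empty,W:wait | queues: N=0 E=1 S=0 W=2
Step 4 [EW]: N:wait,E:car2-GO,S:wait,W:car3-GO | queues: N=0 E=0 S=0 W=1
Step 5 [EW]: N:wait,E:empty,S:wait,W:car4-GO | queues: N=0 E=0 S=0 W=0
Car 1 crosses at step 1

1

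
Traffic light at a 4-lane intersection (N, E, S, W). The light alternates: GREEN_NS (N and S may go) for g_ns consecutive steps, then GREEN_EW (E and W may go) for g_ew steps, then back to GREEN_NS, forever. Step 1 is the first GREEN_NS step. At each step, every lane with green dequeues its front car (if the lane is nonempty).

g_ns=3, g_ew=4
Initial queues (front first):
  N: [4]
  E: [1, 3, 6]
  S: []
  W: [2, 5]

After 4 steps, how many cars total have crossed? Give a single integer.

Answer: 3

Derivation:
Step 1 [NS]: N:car4-GO,E:wait,S:empty,W:wait | queues: N=0 E=3 S=0 W=2
Step 2 [NS]: N:empty,E:wait,S:empty,W:wait | queues: N=0 E=3 S=0 W=2
Step 3 [NS]: N:empty,E:wait,S:empty,W:wait | queues: N=0 E=3 S=0 W=2
Step 4 [EW]: N:wait,E:car1-GO,S:wait,W:car2-GO | queues: N=0 E=2 S=0 W=1
Cars crossed by step 4: 3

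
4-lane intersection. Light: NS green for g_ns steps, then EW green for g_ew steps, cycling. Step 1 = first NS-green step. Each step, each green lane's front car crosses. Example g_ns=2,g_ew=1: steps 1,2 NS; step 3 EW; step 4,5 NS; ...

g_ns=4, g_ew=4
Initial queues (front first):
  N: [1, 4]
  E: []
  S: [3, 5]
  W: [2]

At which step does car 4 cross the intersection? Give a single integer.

Step 1 [NS]: N:car1-GO,E:wait,S:car3-GO,W:wait | queues: N=1 E=0 S=1 W=1
Step 2 [NS]: N:car4-GO,E:wait,S:car5-GO,W:wait | queues: N=0 E=0 S=0 W=1
Step 3 [NS]: N:empty,E:wait,S:empty,W:wait | queues: N=0 E=0 S=0 W=1
Step 4 [NS]: N:empty,E:wait,S:empty,W:wait | queues: N=0 E=0 S=0 W=1
Step 5 [EW]: N:wait,E:empty,S:wait,W:car2-GO | queues: N=0 E=0 S=0 W=0
Car 4 crosses at step 2

2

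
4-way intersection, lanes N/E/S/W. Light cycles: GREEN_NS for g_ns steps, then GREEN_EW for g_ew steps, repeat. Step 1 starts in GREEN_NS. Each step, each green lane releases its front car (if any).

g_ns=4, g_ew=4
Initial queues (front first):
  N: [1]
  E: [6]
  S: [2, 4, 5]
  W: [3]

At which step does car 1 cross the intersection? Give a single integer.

Step 1 [NS]: N:car1-GO,E:wait,S:car2-GO,W:wait | queues: N=0 E=1 S=2 W=1
Step 2 [NS]: N:empty,E:wait,S:car4-GO,W:wait | queues: N=0 E=1 S=1 W=1
Step 3 [NS]: N:empty,E:wait,S:car5-GO,W:wait | queues: N=0 E=1 S=0 W=1
Step 4 [NS]: N:empty,E:wait,S:empty,W:wait | queues: N=0 E=1 S=0 W=1
Step 5 [EW]: N:wait,E:car6-GO,S:wait,W:car3-GO | queues: N=0 E=0 S=0 W=0
Car 1 crosses at step 1

1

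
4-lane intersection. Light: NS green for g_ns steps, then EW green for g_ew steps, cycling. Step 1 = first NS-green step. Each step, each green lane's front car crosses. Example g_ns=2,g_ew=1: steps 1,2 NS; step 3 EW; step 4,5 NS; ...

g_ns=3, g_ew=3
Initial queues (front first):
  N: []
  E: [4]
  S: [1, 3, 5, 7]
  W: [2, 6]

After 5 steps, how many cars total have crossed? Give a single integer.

Answer: 6

Derivation:
Step 1 [NS]: N:empty,E:wait,S:car1-GO,W:wait | queues: N=0 E=1 S=3 W=2
Step 2 [NS]: N:empty,E:wait,S:car3-GO,W:wait | queues: N=0 E=1 S=2 W=2
Step 3 [NS]: N:empty,E:wait,S:car5-GO,W:wait | queues: N=0 E=1 S=1 W=2
Step 4 [EW]: N:wait,E:car4-GO,S:wait,W:car2-GO | queues: N=0 E=0 S=1 W=1
Step 5 [EW]: N:wait,E:empty,S:wait,W:car6-GO | queues: N=0 E=0 S=1 W=0
Cars crossed by step 5: 6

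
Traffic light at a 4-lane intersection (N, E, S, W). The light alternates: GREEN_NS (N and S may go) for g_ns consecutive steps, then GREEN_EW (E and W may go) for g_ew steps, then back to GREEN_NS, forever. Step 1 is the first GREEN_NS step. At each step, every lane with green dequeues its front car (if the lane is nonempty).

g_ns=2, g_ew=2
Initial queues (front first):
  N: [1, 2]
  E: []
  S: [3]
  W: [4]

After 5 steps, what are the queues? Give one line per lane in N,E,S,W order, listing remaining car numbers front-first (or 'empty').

Step 1 [NS]: N:car1-GO,E:wait,S:car3-GO,W:wait | queues: N=1 E=0 S=0 W=1
Step 2 [NS]: N:car2-GO,E:wait,S:empty,W:wait | queues: N=0 E=0 S=0 W=1
Step 3 [EW]: N:wait,E:empty,S:wait,W:car4-GO | queues: N=0 E=0 S=0 W=0

N: empty
E: empty
S: empty
W: empty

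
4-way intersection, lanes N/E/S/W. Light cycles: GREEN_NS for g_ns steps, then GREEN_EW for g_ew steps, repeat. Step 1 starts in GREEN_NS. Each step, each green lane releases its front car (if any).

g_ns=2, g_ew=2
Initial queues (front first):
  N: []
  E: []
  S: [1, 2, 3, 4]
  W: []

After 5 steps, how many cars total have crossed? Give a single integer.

Answer: 3

Derivation:
Step 1 [NS]: N:empty,E:wait,S:car1-GO,W:wait | queues: N=0 E=0 S=3 W=0
Step 2 [NS]: N:empty,E:wait,S:car2-GO,W:wait | queues: N=0 E=0 S=2 W=0
Step 3 [EW]: N:wait,E:empty,S:wait,W:empty | queues: N=0 E=0 S=2 W=0
Step 4 [EW]: N:wait,E:empty,S:wait,W:empty | queues: N=0 E=0 S=2 W=0
Step 5 [NS]: N:empty,E:wait,S:car3-GO,W:wait | queues: N=0 E=0 S=1 W=0
Cars crossed by step 5: 3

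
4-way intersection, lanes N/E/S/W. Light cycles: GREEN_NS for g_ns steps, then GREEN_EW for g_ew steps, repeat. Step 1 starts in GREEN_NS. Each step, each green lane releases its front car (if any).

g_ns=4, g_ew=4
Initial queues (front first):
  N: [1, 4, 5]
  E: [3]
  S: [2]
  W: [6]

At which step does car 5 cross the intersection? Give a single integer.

Step 1 [NS]: N:car1-GO,E:wait,S:car2-GO,W:wait | queues: N=2 E=1 S=0 W=1
Step 2 [NS]: N:car4-GO,E:wait,S:empty,W:wait | queues: N=1 E=1 S=0 W=1
Step 3 [NS]: N:car5-GO,E:wait,S:empty,W:wait | queues: N=0 E=1 S=0 W=1
Step 4 [NS]: N:empty,E:wait,S:empty,W:wait | queues: N=0 E=1 S=0 W=1
Step 5 [EW]: N:wait,E:car3-GO,S:wait,W:car6-GO | queues: N=0 E=0 S=0 W=0
Car 5 crosses at step 3

3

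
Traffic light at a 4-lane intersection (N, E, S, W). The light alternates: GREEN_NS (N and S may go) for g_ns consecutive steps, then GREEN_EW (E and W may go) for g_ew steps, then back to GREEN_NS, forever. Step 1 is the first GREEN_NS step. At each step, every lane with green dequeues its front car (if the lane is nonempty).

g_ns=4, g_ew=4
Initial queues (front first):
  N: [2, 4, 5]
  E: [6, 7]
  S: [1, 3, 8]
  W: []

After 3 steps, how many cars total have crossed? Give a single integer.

Step 1 [NS]: N:car2-GO,E:wait,S:car1-GO,W:wait | queues: N=2 E=2 S=2 W=0
Step 2 [NS]: N:car4-GO,E:wait,S:car3-GO,W:wait | queues: N=1 E=2 S=1 W=0
Step 3 [NS]: N:car5-GO,E:wait,S:car8-GO,W:wait | queues: N=0 E=2 S=0 W=0
Cars crossed by step 3: 6

Answer: 6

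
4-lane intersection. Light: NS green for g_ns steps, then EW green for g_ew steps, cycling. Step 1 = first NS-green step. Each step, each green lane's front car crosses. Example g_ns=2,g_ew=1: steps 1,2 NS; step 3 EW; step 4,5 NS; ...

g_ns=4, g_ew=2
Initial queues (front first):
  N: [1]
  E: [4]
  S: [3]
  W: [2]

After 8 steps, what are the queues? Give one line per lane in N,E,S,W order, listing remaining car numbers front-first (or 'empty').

Step 1 [NS]: N:car1-GO,E:wait,S:car3-GO,W:wait | queues: N=0 E=1 S=0 W=1
Step 2 [NS]: N:empty,E:wait,S:empty,W:wait | queues: N=0 E=1 S=0 W=1
Step 3 [NS]: N:empty,E:wait,S:empty,W:wait | queues: N=0 E=1 S=0 W=1
Step 4 [NS]: N:empty,E:wait,S:empty,W:wait | queues: N=0 E=1 S=0 W=1
Step 5 [EW]: N:wait,E:car4-GO,S:wait,W:car2-GO | queues: N=0 E=0 S=0 W=0

N: empty
E: empty
S: empty
W: empty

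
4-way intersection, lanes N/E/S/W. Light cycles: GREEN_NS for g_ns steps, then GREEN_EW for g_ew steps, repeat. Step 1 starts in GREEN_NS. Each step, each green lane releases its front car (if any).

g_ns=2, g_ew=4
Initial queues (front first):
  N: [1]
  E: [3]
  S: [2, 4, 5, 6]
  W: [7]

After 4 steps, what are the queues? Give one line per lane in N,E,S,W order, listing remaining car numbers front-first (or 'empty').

Step 1 [NS]: N:car1-GO,E:wait,S:car2-GO,W:wait | queues: N=0 E=1 S=3 W=1
Step 2 [NS]: N:empty,E:wait,S:car4-GO,W:wait | queues: N=0 E=1 S=2 W=1
Step 3 [EW]: N:wait,E:car3-GO,S:wait,W:car7-GO | queues: N=0 E=0 S=2 W=0
Step 4 [EW]: N:wait,E:empty,S:wait,W:empty | queues: N=0 E=0 S=2 W=0

N: empty
E: empty
S: 5 6
W: empty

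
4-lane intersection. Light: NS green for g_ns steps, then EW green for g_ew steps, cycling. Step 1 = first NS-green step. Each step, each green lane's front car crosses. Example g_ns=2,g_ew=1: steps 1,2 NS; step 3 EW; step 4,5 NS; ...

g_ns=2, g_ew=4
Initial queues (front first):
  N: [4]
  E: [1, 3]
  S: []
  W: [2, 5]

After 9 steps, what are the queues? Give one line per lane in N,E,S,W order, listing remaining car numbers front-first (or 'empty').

Step 1 [NS]: N:car4-GO,E:wait,S:empty,W:wait | queues: N=0 E=2 S=0 W=2
Step 2 [NS]: N:empty,E:wait,S:empty,W:wait | queues: N=0 E=2 S=0 W=2
Step 3 [EW]: N:wait,E:car1-GO,S:wait,W:car2-GO | queues: N=0 E=1 S=0 W=1
Step 4 [EW]: N:wait,E:car3-GO,S:wait,W:car5-GO | queues: N=0 E=0 S=0 W=0

N: empty
E: empty
S: empty
W: empty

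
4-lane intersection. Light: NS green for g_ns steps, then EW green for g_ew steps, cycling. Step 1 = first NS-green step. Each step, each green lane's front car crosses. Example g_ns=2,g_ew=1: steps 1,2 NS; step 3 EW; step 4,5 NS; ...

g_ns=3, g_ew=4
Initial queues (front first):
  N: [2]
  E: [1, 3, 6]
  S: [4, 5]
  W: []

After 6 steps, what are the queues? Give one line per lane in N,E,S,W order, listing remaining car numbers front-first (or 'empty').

Step 1 [NS]: N:car2-GO,E:wait,S:car4-GO,W:wait | queues: N=0 E=3 S=1 W=0
Step 2 [NS]: N:empty,E:wait,S:car5-GO,W:wait | queues: N=0 E=3 S=0 W=0
Step 3 [NS]: N:empty,E:wait,S:empty,W:wait | queues: N=0 E=3 S=0 W=0
Step 4 [EW]: N:wait,E:car1-GO,S:wait,W:empty | queues: N=0 E=2 S=0 W=0
Step 5 [EW]: N:wait,E:car3-GO,S:wait,W:empty | queues: N=0 E=1 S=0 W=0
Step 6 [EW]: N:wait,E:car6-GO,S:wait,W:empty | queues: N=0 E=0 S=0 W=0

N: empty
E: empty
S: empty
W: empty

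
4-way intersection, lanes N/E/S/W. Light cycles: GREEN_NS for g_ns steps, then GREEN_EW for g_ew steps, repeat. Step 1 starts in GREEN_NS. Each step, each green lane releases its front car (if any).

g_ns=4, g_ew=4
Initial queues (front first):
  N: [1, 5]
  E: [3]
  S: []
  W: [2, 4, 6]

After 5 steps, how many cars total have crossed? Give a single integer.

Answer: 4

Derivation:
Step 1 [NS]: N:car1-GO,E:wait,S:empty,W:wait | queues: N=1 E=1 S=0 W=3
Step 2 [NS]: N:car5-GO,E:wait,S:empty,W:wait | queues: N=0 E=1 S=0 W=3
Step 3 [NS]: N:empty,E:wait,S:empty,W:wait | queues: N=0 E=1 S=0 W=3
Step 4 [NS]: N:empty,E:wait,S:empty,W:wait | queues: N=0 E=1 S=0 W=3
Step 5 [EW]: N:wait,E:car3-GO,S:wait,W:car2-GO | queues: N=0 E=0 S=0 W=2
Cars crossed by step 5: 4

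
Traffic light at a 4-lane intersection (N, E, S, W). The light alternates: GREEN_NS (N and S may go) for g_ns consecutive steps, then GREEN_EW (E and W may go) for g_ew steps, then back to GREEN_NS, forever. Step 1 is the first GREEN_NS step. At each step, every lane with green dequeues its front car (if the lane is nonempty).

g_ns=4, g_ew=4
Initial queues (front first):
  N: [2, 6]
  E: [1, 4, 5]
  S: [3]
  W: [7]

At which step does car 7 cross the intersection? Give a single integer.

Step 1 [NS]: N:car2-GO,E:wait,S:car3-GO,W:wait | queues: N=1 E=3 S=0 W=1
Step 2 [NS]: N:car6-GO,E:wait,S:empty,W:wait | queues: N=0 E=3 S=0 W=1
Step 3 [NS]: N:empty,E:wait,S:empty,W:wait | queues: N=0 E=3 S=0 W=1
Step 4 [NS]: N:empty,E:wait,S:empty,W:wait | queues: N=0 E=3 S=0 W=1
Step 5 [EW]: N:wait,E:car1-GO,S:wait,W:car7-GO | queues: N=0 E=2 S=0 W=0
Step 6 [EW]: N:wait,E:car4-GO,S:wait,W:empty | queues: N=0 E=1 S=0 W=0
Step 7 [EW]: N:wait,E:car5-GO,S:wait,W:empty | queues: N=0 E=0 S=0 W=0
Car 7 crosses at step 5

5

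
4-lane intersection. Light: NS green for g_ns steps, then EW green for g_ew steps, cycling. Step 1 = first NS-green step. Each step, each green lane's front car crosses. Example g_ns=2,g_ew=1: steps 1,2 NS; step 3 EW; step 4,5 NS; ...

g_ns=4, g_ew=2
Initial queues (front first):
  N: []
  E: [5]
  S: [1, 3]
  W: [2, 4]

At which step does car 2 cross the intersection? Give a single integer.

Step 1 [NS]: N:empty,E:wait,S:car1-GO,W:wait | queues: N=0 E=1 S=1 W=2
Step 2 [NS]: N:empty,E:wait,S:car3-GO,W:wait | queues: N=0 E=1 S=0 W=2
Step 3 [NS]: N:empty,E:wait,S:empty,W:wait | queues: N=0 E=1 S=0 W=2
Step 4 [NS]: N:empty,E:wait,S:empty,W:wait | queues: N=0 E=1 S=0 W=2
Step 5 [EW]: N:wait,E:car5-GO,S:wait,W:car2-GO | queues: N=0 E=0 S=0 W=1
Step 6 [EW]: N:wait,E:empty,S:wait,W:car4-GO | queues: N=0 E=0 S=0 W=0
Car 2 crosses at step 5

5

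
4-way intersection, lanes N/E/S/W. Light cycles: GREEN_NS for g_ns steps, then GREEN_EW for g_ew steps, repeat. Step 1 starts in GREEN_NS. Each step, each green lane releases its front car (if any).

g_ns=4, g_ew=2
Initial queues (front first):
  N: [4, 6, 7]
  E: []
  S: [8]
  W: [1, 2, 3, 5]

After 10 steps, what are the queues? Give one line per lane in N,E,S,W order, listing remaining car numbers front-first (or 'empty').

Step 1 [NS]: N:car4-GO,E:wait,S:car8-GO,W:wait | queues: N=2 E=0 S=0 W=4
Step 2 [NS]: N:car6-GO,E:wait,S:empty,W:wait | queues: N=1 E=0 S=0 W=4
Step 3 [NS]: N:car7-GO,E:wait,S:empty,W:wait | queues: N=0 E=0 S=0 W=4
Step 4 [NS]: N:empty,E:wait,S:empty,W:wait | queues: N=0 E=0 S=0 W=4
Step 5 [EW]: N:wait,E:empty,S:wait,W:car1-GO | queues: N=0 E=0 S=0 W=3
Step 6 [EW]: N:wait,E:empty,S:wait,W:car2-GO | queues: N=0 E=0 S=0 W=2
Step 7 [NS]: N:empty,E:wait,S:empty,W:wait | queues: N=0 E=0 S=0 W=2
Step 8 [NS]: N:empty,E:wait,S:empty,W:wait | queues: N=0 E=0 S=0 W=2
Step 9 [NS]: N:empty,E:wait,S:empty,W:wait | queues: N=0 E=0 S=0 W=2
Step 10 [NS]: N:empty,E:wait,S:empty,W:wait | queues: N=0 E=0 S=0 W=2

N: empty
E: empty
S: empty
W: 3 5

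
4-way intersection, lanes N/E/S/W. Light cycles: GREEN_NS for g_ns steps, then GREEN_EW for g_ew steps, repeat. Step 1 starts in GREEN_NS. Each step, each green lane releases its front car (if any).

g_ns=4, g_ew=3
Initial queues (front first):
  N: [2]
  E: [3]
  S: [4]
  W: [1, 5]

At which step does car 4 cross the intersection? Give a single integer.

Step 1 [NS]: N:car2-GO,E:wait,S:car4-GO,W:wait | queues: N=0 E=1 S=0 W=2
Step 2 [NS]: N:empty,E:wait,S:empty,W:wait | queues: N=0 E=1 S=0 W=2
Step 3 [NS]: N:empty,E:wait,S:empty,W:wait | queues: N=0 E=1 S=0 W=2
Step 4 [NS]: N:empty,E:wait,S:empty,W:wait | queues: N=0 E=1 S=0 W=2
Step 5 [EW]: N:wait,E:car3-GO,S:wait,W:car1-GO | queues: N=0 E=0 S=0 W=1
Step 6 [EW]: N:wait,E:empty,S:wait,W:car5-GO | queues: N=0 E=0 S=0 W=0
Car 4 crosses at step 1

1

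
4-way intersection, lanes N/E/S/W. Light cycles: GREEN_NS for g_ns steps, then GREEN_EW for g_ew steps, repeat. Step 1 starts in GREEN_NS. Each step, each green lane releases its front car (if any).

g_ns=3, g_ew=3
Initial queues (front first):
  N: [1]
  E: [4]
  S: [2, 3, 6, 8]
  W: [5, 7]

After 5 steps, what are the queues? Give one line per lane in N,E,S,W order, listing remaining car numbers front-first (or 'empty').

Step 1 [NS]: N:car1-GO,E:wait,S:car2-GO,W:wait | queues: N=0 E=1 S=3 W=2
Step 2 [NS]: N:empty,E:wait,S:car3-GO,W:wait | queues: N=0 E=1 S=2 W=2
Step 3 [NS]: N:empty,E:wait,S:car6-GO,W:wait | queues: N=0 E=1 S=1 W=2
Step 4 [EW]: N:wait,E:car4-GO,S:wait,W:car5-GO | queues: N=0 E=0 S=1 W=1
Step 5 [EW]: N:wait,E:empty,S:wait,W:car7-GO | queues: N=0 E=0 S=1 W=0

N: empty
E: empty
S: 8
W: empty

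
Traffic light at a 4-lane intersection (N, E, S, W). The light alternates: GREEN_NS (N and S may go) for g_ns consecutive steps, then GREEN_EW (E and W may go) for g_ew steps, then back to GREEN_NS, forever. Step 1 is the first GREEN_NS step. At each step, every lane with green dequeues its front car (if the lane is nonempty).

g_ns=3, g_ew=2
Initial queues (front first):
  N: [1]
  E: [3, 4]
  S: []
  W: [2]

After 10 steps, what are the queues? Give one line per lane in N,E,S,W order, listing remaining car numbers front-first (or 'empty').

Step 1 [NS]: N:car1-GO,E:wait,S:empty,W:wait | queues: N=0 E=2 S=0 W=1
Step 2 [NS]: N:empty,E:wait,S:empty,W:wait | queues: N=0 E=2 S=0 W=1
Step 3 [NS]: N:empty,E:wait,S:empty,W:wait | queues: N=0 E=2 S=0 W=1
Step 4 [EW]: N:wait,E:car3-GO,S:wait,W:car2-GO | queues: N=0 E=1 S=0 W=0
Step 5 [EW]: N:wait,E:car4-GO,S:wait,W:empty | queues: N=0 E=0 S=0 W=0

N: empty
E: empty
S: empty
W: empty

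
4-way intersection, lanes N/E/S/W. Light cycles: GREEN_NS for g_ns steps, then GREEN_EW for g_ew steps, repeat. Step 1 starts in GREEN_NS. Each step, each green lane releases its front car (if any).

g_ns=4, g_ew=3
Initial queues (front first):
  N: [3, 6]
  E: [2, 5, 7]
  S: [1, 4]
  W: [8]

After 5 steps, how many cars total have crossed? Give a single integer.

Answer: 6

Derivation:
Step 1 [NS]: N:car3-GO,E:wait,S:car1-GO,W:wait | queues: N=1 E=3 S=1 W=1
Step 2 [NS]: N:car6-GO,E:wait,S:car4-GO,W:wait | queues: N=0 E=3 S=0 W=1
Step 3 [NS]: N:empty,E:wait,S:empty,W:wait | queues: N=0 E=3 S=0 W=1
Step 4 [NS]: N:empty,E:wait,S:empty,W:wait | queues: N=0 E=3 S=0 W=1
Step 5 [EW]: N:wait,E:car2-GO,S:wait,W:car8-GO | queues: N=0 E=2 S=0 W=0
Cars crossed by step 5: 6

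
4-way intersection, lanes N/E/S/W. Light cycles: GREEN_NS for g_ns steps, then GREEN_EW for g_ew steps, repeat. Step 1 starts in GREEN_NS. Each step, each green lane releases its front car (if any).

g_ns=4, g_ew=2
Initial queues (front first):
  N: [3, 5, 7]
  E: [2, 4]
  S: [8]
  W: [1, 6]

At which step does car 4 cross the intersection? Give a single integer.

Step 1 [NS]: N:car3-GO,E:wait,S:car8-GO,W:wait | queues: N=2 E=2 S=0 W=2
Step 2 [NS]: N:car5-GO,E:wait,S:empty,W:wait | queues: N=1 E=2 S=0 W=2
Step 3 [NS]: N:car7-GO,E:wait,S:empty,W:wait | queues: N=0 E=2 S=0 W=2
Step 4 [NS]: N:empty,E:wait,S:empty,W:wait | queues: N=0 E=2 S=0 W=2
Step 5 [EW]: N:wait,E:car2-GO,S:wait,W:car1-GO | queues: N=0 E=1 S=0 W=1
Step 6 [EW]: N:wait,E:car4-GO,S:wait,W:car6-GO | queues: N=0 E=0 S=0 W=0
Car 4 crosses at step 6

6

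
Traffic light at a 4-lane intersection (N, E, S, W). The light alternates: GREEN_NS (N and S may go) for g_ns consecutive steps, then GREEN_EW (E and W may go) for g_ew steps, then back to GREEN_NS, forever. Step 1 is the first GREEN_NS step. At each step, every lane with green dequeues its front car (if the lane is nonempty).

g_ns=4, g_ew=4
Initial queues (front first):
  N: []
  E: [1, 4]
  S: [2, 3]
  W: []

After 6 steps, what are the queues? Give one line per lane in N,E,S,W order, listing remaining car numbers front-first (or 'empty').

Step 1 [NS]: N:empty,E:wait,S:car2-GO,W:wait | queues: N=0 E=2 S=1 W=0
Step 2 [NS]: N:empty,E:wait,S:car3-GO,W:wait | queues: N=0 E=2 S=0 W=0
Step 3 [NS]: N:empty,E:wait,S:empty,W:wait | queues: N=0 E=2 S=0 W=0
Step 4 [NS]: N:empty,E:wait,S:empty,W:wait | queues: N=0 E=2 S=0 W=0
Step 5 [EW]: N:wait,E:car1-GO,S:wait,W:empty | queues: N=0 E=1 S=0 W=0
Step 6 [EW]: N:wait,E:car4-GO,S:wait,W:empty | queues: N=0 E=0 S=0 W=0

N: empty
E: empty
S: empty
W: empty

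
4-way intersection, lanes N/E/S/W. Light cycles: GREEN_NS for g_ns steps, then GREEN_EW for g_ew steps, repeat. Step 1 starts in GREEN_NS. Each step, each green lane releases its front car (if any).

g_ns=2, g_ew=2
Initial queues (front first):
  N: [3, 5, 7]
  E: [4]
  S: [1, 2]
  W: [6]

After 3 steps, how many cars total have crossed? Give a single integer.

Step 1 [NS]: N:car3-GO,E:wait,S:car1-GO,W:wait | queues: N=2 E=1 S=1 W=1
Step 2 [NS]: N:car5-GO,E:wait,S:car2-GO,W:wait | queues: N=1 E=1 S=0 W=1
Step 3 [EW]: N:wait,E:car4-GO,S:wait,W:car6-GO | queues: N=1 E=0 S=0 W=0
Cars crossed by step 3: 6

Answer: 6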